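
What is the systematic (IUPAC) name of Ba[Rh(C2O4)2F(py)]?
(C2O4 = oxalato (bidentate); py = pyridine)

The 1 barium counter-ion carries a total charge of +2, so each complex ion is 2−.
Ligand charges: 1×fluoro (-1 each), 2×oxalato (-2 each), 1×pyridine (neutral); total -5. So Rh + (-5) = 2−, giving Rh = +3.
The complex ion is anionic, so rhodium takes the -ate form rhodate(III).

barium fluorodioxalato(pyridine)rhodate(III)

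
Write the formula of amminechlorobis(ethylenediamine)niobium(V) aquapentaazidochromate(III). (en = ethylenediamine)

[NbCl(en)2(NH3)][Cr(H2O)(N3)5]2

Cation [Nb…]: ligand charges -1, Nb(V) ⇒ ion charge 4+.
Anion [Cr…]: ligand charges -5, Cr(III) ⇒ ion charge 2−.
One 4+ cation requires 2 of the 2− anion.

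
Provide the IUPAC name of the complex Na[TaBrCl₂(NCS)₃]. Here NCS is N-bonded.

The 1 sodium counter-ion carries a total charge of +1, so each complex ion is 1−.
Ligand charges: 2×chloro (-1 each), 3×isothiocyanato (-1 each), 1×bromo (-1 each); total -6. So Ta + (-6) = 1−, giving Ta = +5.
The complex ion is anionic, so tantalum takes the -ate form tantalate(V).

sodium bromodichlorotriisothiocyanatotantalate(V)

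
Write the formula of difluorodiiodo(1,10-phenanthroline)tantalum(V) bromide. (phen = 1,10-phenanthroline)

[TaF2I2(phen)]Br

Ligands: 2 fluoro (F, -1), 1 1,10-phenanthroline (phen, neutral), 2 iodo (I, -1). Ligand charge sum = -4.
Charge balance with bromide (-1) requires 1 complex ion per 1 bromide.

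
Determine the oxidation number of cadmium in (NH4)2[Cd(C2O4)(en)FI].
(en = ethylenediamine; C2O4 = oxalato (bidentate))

+2

2 ammonium outside the brackets (+1 each) → the complex ion is 2−.
Ligand charges: 1×F = -1; 1×en neutral; 1×I = -1; 1×C2O4 = -2; sum -4.
Cd + (-4) = 2− ⇒ Cd is +2.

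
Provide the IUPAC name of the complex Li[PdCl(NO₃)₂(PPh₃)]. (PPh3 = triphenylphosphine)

lithium chlorodinitrato(triphenylphosphine)palladate(II)

The 1 lithium counter-ion carries a total charge of +1, so each complex ion is 1−.
Ligand charges: 1×triphenylphosphine (neutral), 2×nitrato (-1 each), 1×chloro (-1 each); total -3. So Pd + (-3) = 1−, giving Pd = +2.
Ligands are named alphabetically: chloro before nitrato before triphenylphosphine.
The complex ion is anionic, so palladium takes the -ate form palladate(II).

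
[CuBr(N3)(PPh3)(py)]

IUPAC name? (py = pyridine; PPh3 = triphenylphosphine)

There is no counter-ion, so the complex is neutral overall.
Ligand charges: 1×pyridine (neutral), 1×triphenylphosphine (neutral), 1×azido (-1 each), 1×bromo (-1 each); total -2. So Cu + (-2) = 0, giving Cu = +2.
Ligands are named alphabetically: azido before bromo before pyridine before triphenylphosphine.

azidobromo(pyridine)(triphenylphosphine)copper(II)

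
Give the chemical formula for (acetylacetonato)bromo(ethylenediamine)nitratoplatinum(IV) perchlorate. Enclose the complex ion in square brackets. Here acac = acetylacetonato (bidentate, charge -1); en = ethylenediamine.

Ligands: 1 acetylacetonato (acac, -1), 1 nitrato (NO3, -1), 1 ethylenediamine (en, neutral), 1 bromo (Br, -1). Ligand charge sum = -3.
Charge balance with perchlorate (-1) requires 1 complex ion per 1 perchlorate.

[Pt(acac)Br(en)(NO3)]ClO4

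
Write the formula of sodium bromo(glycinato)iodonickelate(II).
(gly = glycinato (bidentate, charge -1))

Ligands: 1 iodo (I, -1), 1 bromo (Br, -1), 1 glycinato (gly, -1). Ligand charge sum = -3.
Charge balance with sodium (+1) requires 1 complex ion per 1 sodium.

Na[NiBr(gly)I]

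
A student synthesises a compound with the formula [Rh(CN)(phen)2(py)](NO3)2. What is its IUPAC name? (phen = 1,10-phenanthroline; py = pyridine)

cyanobis(1,10-phenanthroline)(pyridine)rhodium(III) nitrate

The 2 nitrate counter-ions carry a total charge of -2, so each complex ion is 2+.
Ligand charges: 2×1,10-phenanthroline (neutral), 1×pyridine (neutral), 1×cyano (-1 each); total -1. So Rh + (-1) = 2+, giving Rh = +3.
Ligands are named alphabetically: cyano before phenanthroline before pyridine.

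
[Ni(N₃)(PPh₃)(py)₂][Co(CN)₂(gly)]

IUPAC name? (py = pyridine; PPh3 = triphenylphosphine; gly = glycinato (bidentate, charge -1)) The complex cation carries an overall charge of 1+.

azidobis(pyridine)(triphenylphosphine)nickel(II) dicyano(glycinato)cobaltate(II)

The complex cation is given as 1+; its ligand charges sum to -1, so Ni = +2.
A 1:1 salt means the anion carries the equal and opposite charge, 1−.
Anion: ligand charges sum to -3; for the ion to be 1−, Co = +2.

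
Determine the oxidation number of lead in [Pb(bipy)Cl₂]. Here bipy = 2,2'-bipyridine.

+2

No counter-ion: the bracketed complex is neutral.
Ligand charges: 2×Cl = -2; 1×bipy neutral; sum -2.
Pb + (-2) = 0 ⇒ Pb is +2.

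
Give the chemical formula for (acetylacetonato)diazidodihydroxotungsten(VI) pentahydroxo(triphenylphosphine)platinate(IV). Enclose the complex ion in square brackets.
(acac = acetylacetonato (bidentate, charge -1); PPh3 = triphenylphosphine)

Cation [W…]: ligand charges -5, W(VI) ⇒ ion charge 1+.
Anion [Pt…]: ligand charges -5, Pt(IV) ⇒ ion charge 1−.

[W(acac)(N3)2(OH)2][Pt(OH)5(PPh3)]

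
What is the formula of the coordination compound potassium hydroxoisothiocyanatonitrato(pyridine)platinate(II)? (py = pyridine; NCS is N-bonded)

K[Pt(NCS)(NO3)(OH)(py)]

Ligands: 1 pyridine (py, neutral), 1 hydroxo (OH, -1), 1 nitrato (NO3, -1), 1 isothiocyanato (NCS, -1). Ligand charge sum = -3.
With Pt in oxidation state +2, the complex ion is [Pt...]^1−.
Charge balance with potassium (+1) requires 1 complex ion per 1 potassium.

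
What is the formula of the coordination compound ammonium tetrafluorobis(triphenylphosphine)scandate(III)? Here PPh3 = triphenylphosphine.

Ligands: 4 fluoro (F, -1), 2 triphenylphosphine (PPh3, neutral). Ligand charge sum = -4.
With Sc in oxidation state +3, the complex ion is [Sc...]^1−.
Charge balance with ammonium (+1) requires 1 complex ion per 1 ammonium.

NH4[ScF4(PPh3)2]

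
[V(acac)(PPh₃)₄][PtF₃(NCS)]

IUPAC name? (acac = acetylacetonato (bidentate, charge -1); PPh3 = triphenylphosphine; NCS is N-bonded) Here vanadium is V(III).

Both ions are complex: the cation is named first with the plain metal name, the anion second with the -ate form; each ion's ligands are alphabetised independently.
V is given as +3; the cation's ligand charges sum to -1, so the complex cation is 2+.
A 1:1 salt means the anion carries the equal and opposite charge, 2−.
Anion: ligand charges sum to -4; for the ion to be 2−, Pt = +2.

(acetylacetonato)tetrakis(triphenylphosphine)vanadium(III) trifluoroisothiocyanatoplatinate(II)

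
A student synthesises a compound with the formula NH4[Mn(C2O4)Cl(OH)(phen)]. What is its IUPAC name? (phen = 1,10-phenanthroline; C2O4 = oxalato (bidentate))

ammonium chlorohydroxooxalato(1,10-phenanthroline)manganate(III)

The 1 ammonium counter-ion carries a total charge of +1, so each complex ion is 1−.
Ligand charges: 1×chloro (-1 each), 1×1,10-phenanthroline (neutral), 1×hydroxo (-1 each), 1×oxalato (-2 each); total -4. So Mn + (-4) = 1−, giving Mn = +3.
Ligands are named alphabetically: chloro before hydroxo before oxalato before phenanthroline.
The complex ion is anionic, so manganese takes the -ate form manganate(III).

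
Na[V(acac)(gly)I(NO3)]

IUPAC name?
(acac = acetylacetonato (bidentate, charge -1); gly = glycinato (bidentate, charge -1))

sodium (acetylacetonato)(glycinato)iodonitratovanadate(III)

The 1 sodium counter-ion carries a total charge of +1, so each complex ion is 1−.
Ligand charges: 1×nitrato (-1 each), 1×iodo (-1 each), 1×acetylacetonato (-1 each), 1×glycinato (-1 each); total -4. So V + (-4) = 1−, giving V = +3.
The complex ion is anionic, so vanadium takes the -ate form vanadate(III).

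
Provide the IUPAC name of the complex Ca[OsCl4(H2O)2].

calcium diaquatetrachloroosmate(II)

The 1 calcium counter-ion carries a total charge of +2, so each complex ion is 2−.
Ligand charges: 4×chloro (-1 each), 2×aqua (neutral); total -4. So Os + (-4) = 2−, giving Os = +2.
The complex ion is anionic, so osmium takes the -ate form osmate(II).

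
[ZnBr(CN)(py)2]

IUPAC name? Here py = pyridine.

bromocyanobis(pyridine)zinc(II)

There is no counter-ion, so the complex is neutral overall.
Ligand charges: 2×pyridine (neutral), 1×bromo (-1 each), 1×cyano (-1 each); total -2. So Zn + (-2) = 0, giving Zn = +2.
Ligands are named alphabetically: bromo before cyano before pyridine.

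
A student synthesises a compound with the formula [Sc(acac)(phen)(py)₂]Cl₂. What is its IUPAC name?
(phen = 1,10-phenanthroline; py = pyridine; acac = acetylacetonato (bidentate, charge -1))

(acetylacetonato)(1,10-phenanthroline)bis(pyridine)scandium(III) chloride

The 2 chloride counter-ions carry a total charge of -2, so each complex ion is 2+.
Ligand charges: 1×1,10-phenanthroline (neutral), 2×pyridine (neutral), 1×acetylacetonato (-1 each); total -1. So Sc + (-1) = 2+, giving Sc = +3.
Ligands are named alphabetically: acetylacetonato before phenanthroline before pyridine.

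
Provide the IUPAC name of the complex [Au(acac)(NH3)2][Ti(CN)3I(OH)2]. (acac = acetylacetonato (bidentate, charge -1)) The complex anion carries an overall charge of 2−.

Both ions are complex: the cation is named first with the plain metal name, the anion second with the -ate form; each ion's ligands are alphabetised independently.
The complex anion is given as 2−; its ligand charges sum to -6, so Ti = +4.
A 1:1 salt means the cation carries the equal and opposite charge, 2+.
Cation: ligand charges sum to -1; for the ion to be 2+, Au = +3.

(acetylacetonato)diamminegold(III) tricyanodihydroxoiodotitanate(IV)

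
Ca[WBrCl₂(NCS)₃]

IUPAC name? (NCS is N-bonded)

The 1 calcium counter-ion carries a total charge of +2, so each complex ion is 2−.
Ligand charges: 1×bromo (-1 each), 2×chloro (-1 each), 3×isothiocyanato (-1 each); total -6. So W + (-6) = 2−, giving W = +4.
The complex ion is anionic, so tungsten takes the -ate form tungstate(IV).

calcium bromodichlorotriisothiocyanatotungstate(IV)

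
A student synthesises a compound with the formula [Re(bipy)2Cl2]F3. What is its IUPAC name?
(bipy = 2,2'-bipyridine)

The 3 fluoride counter-ions carry a total charge of -3, so each complex ion is 3+.
Ligand charges: 2×chloro (-1 each), 2×2,2'-bipyridine (neutral); total -2. So Re + (-2) = 3+, giving Re = +5.
Ligands are named alphabetically: bipyridine before chloro.

bis(2,2'-bipyridine)dichlororhenium(V) fluoride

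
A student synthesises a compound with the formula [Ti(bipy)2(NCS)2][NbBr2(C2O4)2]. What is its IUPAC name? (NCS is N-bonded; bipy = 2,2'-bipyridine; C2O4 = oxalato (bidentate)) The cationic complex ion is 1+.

Both ions are complex: the cation is named first with the plain metal name, the anion second with the -ate form; each ion's ligands are alphabetised independently.
The complex cation is given as 1+; its ligand charges sum to -2, so Ti = +3.
A 1:1 salt means the anion carries the equal and opposite charge, 1−.
Anion: ligand charges sum to -6; for the ion to be 1−, Nb = +5.

bis(2,2'-bipyridine)diisothiocyanatotitanium(III) dibromodioxalatoniobate(V)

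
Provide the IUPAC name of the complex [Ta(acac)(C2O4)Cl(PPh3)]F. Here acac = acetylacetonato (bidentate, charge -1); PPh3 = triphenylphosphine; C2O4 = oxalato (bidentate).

The 1 fluoride counter-ion carries a total charge of -1, so each complex ion is 1+.
Ligand charges: 1×acetylacetonato (-1 each), 1×triphenylphosphine (neutral), 1×chloro (-1 each), 1×oxalato (-2 each); total -4. So Ta + (-4) = 1+, giving Ta = +5.
Ligands are named alphabetically: acetylacetonato before chloro before oxalato before triphenylphosphine.

(acetylacetonato)chlorooxalato(triphenylphosphine)tantalum(V) fluoride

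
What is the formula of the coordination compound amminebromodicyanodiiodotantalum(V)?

Ligands: 1 ammine (NH3, neutral), 2 iodo (I, -1), 1 bromo (Br, -1), 2 cyano (CN, -1). Ligand charge sum = -5.
With Ta in oxidation state +5, the complex ion is [Ta...].

[TaBr(CN)2I2(NH3)]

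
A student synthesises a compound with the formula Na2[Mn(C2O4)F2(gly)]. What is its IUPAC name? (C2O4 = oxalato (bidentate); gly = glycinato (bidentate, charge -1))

sodium difluoro(glycinato)oxalatomanganate(III)

The 2 sodium counter-ions carry a total charge of +2, so each complex ion is 2−.
Ligand charges: 1×oxalato (-2 each), 2×fluoro (-1 each), 1×glycinato (-1 each); total -5. So Mn + (-5) = 2−, giving Mn = +3.
Ligands are named alphabetically: fluoro before glycinato before oxalato.
The complex ion is anionic, so manganese takes the -ate form manganate(III).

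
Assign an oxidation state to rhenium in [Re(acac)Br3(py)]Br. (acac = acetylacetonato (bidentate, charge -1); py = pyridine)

1 bromide outside the brackets (-1 each) → the complex ion is 1+.
Ligand charges: 1×acac = -1; 1×py neutral; 3×Br = -3; sum -4.
Re + (-4) = 1+ ⇒ Re is +5.

+5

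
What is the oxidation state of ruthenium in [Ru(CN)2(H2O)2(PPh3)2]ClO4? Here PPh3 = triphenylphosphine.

1 perchlorate outside the brackets (-1 each) → the complex ion is 1+.
Ligand charges: 2×PPh3 neutral; 2×CN = -2; 2×H2O neutral; sum -2.
Ru + (-2) = 1+ ⇒ Ru is +3.

+3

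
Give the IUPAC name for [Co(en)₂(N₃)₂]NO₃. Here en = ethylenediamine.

diazidobis(ethylenediamine)cobalt(III) nitrate

The 1 nitrate counter-ion carries a total charge of -1, so each complex ion is 1+.
Ligand charges: 2×azido (-1 each), 2×ethylenediamine (neutral); total -2. So Co + (-2) = 1+, giving Co = +3.
Ligands are named alphabetically: azido before ethylenediamine.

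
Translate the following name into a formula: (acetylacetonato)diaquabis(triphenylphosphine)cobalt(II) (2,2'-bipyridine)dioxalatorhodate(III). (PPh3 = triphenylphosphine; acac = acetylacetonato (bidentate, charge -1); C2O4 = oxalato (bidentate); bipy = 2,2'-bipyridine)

Cation [Co…]: ligand charges -1, Co(II) ⇒ ion charge 1+.
Anion [Rh…]: ligand charges -4, Rh(III) ⇒ ion charge 1−.
One 1+ cation balances one 1− anion.

[Co(acac)(H2O)2(PPh3)2][Rh(bipy)(C2O4)2]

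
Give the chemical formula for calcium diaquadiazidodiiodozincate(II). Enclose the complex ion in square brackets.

Ligands: 2 iodo (I, -1), 2 azido (N3, -1), 2 aqua (H2O, neutral). Ligand charge sum = -4.
With Zn in oxidation state +2, the complex ion is [Zn...]^2−.
Charge balance with calcium (+2) requires 1 complex ion per 1 calcium.

Ca[Zn(H2O)2I2(N3)2]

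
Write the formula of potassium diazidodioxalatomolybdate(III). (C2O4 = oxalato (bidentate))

K3[Mo(C2O4)2(N3)2]

Ligands: 2 oxalato (C2O4, -2), 2 azido (N3, -1). Ligand charge sum = -6.
Charge balance with potassium (+1) requires 1 complex ion per 3 potassium.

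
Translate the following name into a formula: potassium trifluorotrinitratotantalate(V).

K[TaF3(NO3)3]

Ligands: 3 fluoro (F, -1), 3 nitrato (NO3, -1). Ligand charge sum = -6.
Charge balance with potassium (+1) requires 1 complex ion per 1 potassium.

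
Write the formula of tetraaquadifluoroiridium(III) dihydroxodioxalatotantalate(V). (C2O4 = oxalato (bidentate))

Cation [Ir…]: ligand charges -2, Ir(III) ⇒ ion charge 1+.
Anion [Ta…]: ligand charges -6, Ta(V) ⇒ ion charge 1−.

[IrF2(H2O)4][Ta(C2O4)2(OH)2]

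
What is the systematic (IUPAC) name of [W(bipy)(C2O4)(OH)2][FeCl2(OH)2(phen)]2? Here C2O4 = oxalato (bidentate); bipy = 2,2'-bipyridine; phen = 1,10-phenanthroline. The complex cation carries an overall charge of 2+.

(2,2'-bipyridine)dihydroxooxalatotungsten(VI) dichlorodihydroxo(1,10-phenanthroline)ferrate(III)

The complex cation is given as 2+; its ligand charges sum to -4, so W = +6.
With 2 anions per cation, each anion must be 2/2 = 1−.
Anion: ligand charges sum to -4; for the ion to be 1−, Fe = +3.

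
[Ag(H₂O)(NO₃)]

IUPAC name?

aquanitratosilver(I)

There is no counter-ion, so the complex is neutral overall.
Ligand charges: 1×nitrato (-1 each), 1×aqua (neutral); total -1. So Ag + (-1) = 0, giving Ag = +1.
Ligands are named alphabetically: aqua before nitrato.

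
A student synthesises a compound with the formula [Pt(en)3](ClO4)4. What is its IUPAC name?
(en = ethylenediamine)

The 4 perchlorate counter-ions carry a total charge of -4, so each complex ion is 4+.
Ligand charges: 3×ethylenediamine (neutral); total 0. So Pt + (0) = 4+, giving Pt = +4.

tris(ethylenediamine)platinum(IV) perchlorate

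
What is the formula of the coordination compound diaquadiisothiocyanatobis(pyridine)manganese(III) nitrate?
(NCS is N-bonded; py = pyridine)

Ligands: 2 isothiocyanato (NCS, -1), 2 pyridine (py, neutral), 2 aqua (H2O, neutral). Ligand charge sum = -2.
Charge balance with nitrate (-1) requires 1 complex ion per 1 nitrate.

[Mn(H2O)2(NCS)2(py)2]NO3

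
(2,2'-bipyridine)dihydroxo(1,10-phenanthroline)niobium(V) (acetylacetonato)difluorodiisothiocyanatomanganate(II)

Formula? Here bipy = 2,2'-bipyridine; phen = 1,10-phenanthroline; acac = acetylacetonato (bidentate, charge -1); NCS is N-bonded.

[Nb(bipy)(OH)2(phen)][Mn(acac)F2(NCS)2]

Cation [Nb…]: ligand charges -2, Nb(V) ⇒ ion charge 3+.
Anion [Mn…]: ligand charges -5, Mn(II) ⇒ ion charge 3−.
One 3+ cation balances one 3− anion.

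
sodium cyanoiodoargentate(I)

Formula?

Na[Ag(CN)I]

Ligands: 1 cyano (CN, -1), 1 iodo (I, -1). Ligand charge sum = -2.
Charge balance with sodium (+1) requires 1 complex ion per 1 sodium.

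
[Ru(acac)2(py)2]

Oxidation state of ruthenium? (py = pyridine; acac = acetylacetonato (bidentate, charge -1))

No counter-ion: the bracketed complex is neutral.
Ligand charges: 2×py neutral; 2×acac = -2; sum -2.
Ru + (-2) = 0 ⇒ Ru is +2.

+2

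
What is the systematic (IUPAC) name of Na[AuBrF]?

sodium bromofluoroaurate(I)

The 1 sodium counter-ion carries a total charge of +1, so each complex ion is 1−.
Ligand charges: 1×bromo (-1 each), 1×fluoro (-1 each); total -2. So Au + (-2) = 1−, giving Au = +1.
The complex ion is anionic, so gold takes the -ate form aurate(I).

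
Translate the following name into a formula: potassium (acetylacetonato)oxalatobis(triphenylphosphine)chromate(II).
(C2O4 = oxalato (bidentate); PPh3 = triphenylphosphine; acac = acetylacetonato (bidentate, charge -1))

Ligands: 1 oxalato (C2O4, -2), 2 triphenylphosphine (PPh3, neutral), 1 acetylacetonato (acac, -1). Ligand charge sum = -3.
With Cr in oxidation state +2, the complex ion is [Cr...]^1−.
Charge balance with potassium (+1) requires 1 complex ion per 1 potassium.

K[Cr(acac)(C2O4)(PPh3)2]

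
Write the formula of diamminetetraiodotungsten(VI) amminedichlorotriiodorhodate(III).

[WI4(NH3)2][RhCl2I3(NH3)]

Cation [W…]: ligand charges -4, W(VI) ⇒ ion charge 2+.
Anion [Rh…]: ligand charges -5, Rh(III) ⇒ ion charge 2−.
One 2+ cation balances one 2− anion.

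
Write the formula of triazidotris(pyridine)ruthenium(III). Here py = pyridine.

[Ru(N3)3(py)3]

Ligands: 3 azido (N3, -1), 3 pyridine (py, neutral). Ligand charge sum = -3.
With Ru in oxidation state +3, the complex ion is [Ru...].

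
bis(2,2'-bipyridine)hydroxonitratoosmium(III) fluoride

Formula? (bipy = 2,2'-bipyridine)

Ligands: 2 2,2'-bipyridine (bipy, neutral), 1 hydroxo (OH, -1), 1 nitrato (NO3, -1). Ligand charge sum = -2.
With Os in oxidation state +3, the complex ion is [Os...]^1+.
Charge balance with fluoride (-1) requires 1 complex ion per 1 fluoride.

[Os(bipy)2(NO3)(OH)]F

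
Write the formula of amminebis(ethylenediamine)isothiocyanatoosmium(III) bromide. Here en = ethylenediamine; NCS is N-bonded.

Ligands: 2 ethylenediamine (en, neutral), 1 isothiocyanato (NCS, -1), 1 ammine (NH3, neutral). Ligand charge sum = -1.
Charge balance with bromide (-1) requires 1 complex ion per 2 bromide.

[Os(en)2(NCS)(NH3)]Br2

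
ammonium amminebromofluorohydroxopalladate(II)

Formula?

Ligands: 1 fluoro (F, -1), 1 bromo (Br, -1), 1 hydroxo (OH, -1), 1 ammine (NH3, neutral). Ligand charge sum = -3.
Charge balance with ammonium (+1) requires 1 complex ion per 1 ammonium.

NH4[PdBrF(NH3)(OH)]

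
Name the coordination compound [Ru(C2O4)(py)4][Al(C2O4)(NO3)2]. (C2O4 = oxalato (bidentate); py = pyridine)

Both ions are complex: the cation is named first with the plain metal name, the anion second with the -ate form; each ion's ligands are alphabetised independently.
Aluminium is always +3 in its complexes; the anion's ligand charges sum to -4, so the complex anion is 1−.
A 1:1 salt means the cation carries the equal and opposite charge, 1+.
Cation: ligand charges sum to -2; for the ion to be 1+, Ru = +3.

oxalatotetrakis(pyridine)ruthenium(III) dinitratooxalatoaluminate(III)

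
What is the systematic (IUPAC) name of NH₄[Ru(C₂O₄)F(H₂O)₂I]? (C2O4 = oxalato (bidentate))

ammonium diaquafluoroiodooxalatoruthenate(III)

The 1 ammonium counter-ion carries a total charge of +1, so each complex ion is 1−.
Ligand charges: 1×iodo (-1 each), 1×oxalato (-2 each), 1×fluoro (-1 each), 2×aqua (neutral); total -4. So Ru + (-4) = 1−, giving Ru = +3.
Ligands are named alphabetically: aqua before fluoro before iodo before oxalato.
The complex ion is anionic, so ruthenium takes the -ate form ruthenate(III).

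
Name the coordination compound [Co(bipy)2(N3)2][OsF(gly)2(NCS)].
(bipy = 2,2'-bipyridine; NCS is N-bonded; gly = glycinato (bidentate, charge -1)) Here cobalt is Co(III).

diazidobis(2,2'-bipyridine)cobalt(III) fluorobis(glycinato)isothiocyanatoosmate(III)

Both ions are complex: the cation is named first with the plain metal name, the anion second with the -ate form; each ion's ligands are alphabetised independently.
Co is given as +3; the cation's ligand charges sum to -2, so the complex cation is 1+.
A 1:1 salt means the anion carries the equal and opposite charge, 1−.
Anion: ligand charges sum to -4; for the ion to be 1−, Os = +3.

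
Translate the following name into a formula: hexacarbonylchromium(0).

Ligands: 6 carbonyl (CO, neutral). Ligand charge sum = 0.
With Cr in oxidation state 0, the complex ion is [Cr...].

[Cr(CO)6]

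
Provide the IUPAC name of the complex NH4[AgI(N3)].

ammonium azidoiodoargentate(I)

The 1 ammonium counter-ion carries a total charge of +1, so each complex ion is 1−.
Ligand charges: 1×iodo (-1 each), 1×azido (-1 each); total -2. So Ag + (-2) = 1−, giving Ag = +1.
The complex ion is anionic, so silver takes the -ate form argentate(I).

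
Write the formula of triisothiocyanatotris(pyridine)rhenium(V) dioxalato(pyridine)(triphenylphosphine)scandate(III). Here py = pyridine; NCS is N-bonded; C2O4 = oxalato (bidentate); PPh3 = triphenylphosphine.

Cation [Re…]: ligand charges -3, Re(V) ⇒ ion charge 2+.
Anion [Sc…]: ligand charges -4, Sc(III) ⇒ ion charge 1−.

[Re(NCS)3(py)3][Sc(C2O4)2(PPh3)(py)]2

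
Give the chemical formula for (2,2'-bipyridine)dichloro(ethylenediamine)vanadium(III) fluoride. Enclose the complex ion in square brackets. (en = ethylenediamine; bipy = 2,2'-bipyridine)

[V(bipy)Cl2(en)]F

Ligands: 1 ethylenediamine (en, neutral), 1 2,2'-bipyridine (bipy, neutral), 2 chloro (Cl, -1). Ligand charge sum = -2.
With V in oxidation state +3, the complex ion is [V...]^1+.
Charge balance with fluoride (-1) requires 1 complex ion per 1 fluoride.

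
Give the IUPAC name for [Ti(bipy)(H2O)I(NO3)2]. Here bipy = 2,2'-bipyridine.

There is no counter-ion, so the complex is neutral overall.
Ligand charges: 1×aqua (neutral), 1×2,2'-bipyridine (neutral), 2×nitrato (-1 each), 1×iodo (-1 each); total -3. So Ti + (-3) = 0, giving Ti = +3.
Ligands are named alphabetically: aqua before bipyridine before iodo before nitrato.

aqua(2,2'-bipyridine)iododinitratotitanium(III)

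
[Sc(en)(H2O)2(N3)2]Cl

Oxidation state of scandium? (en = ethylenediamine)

1 chloride outside the brackets (-1 each) → the complex ion is 1+.
Ligand charges: 2×N3 = -2; 1×en neutral; 2×H2O neutral; sum -2.
Sc + (-2) = 1+ ⇒ Sc is +3.

+3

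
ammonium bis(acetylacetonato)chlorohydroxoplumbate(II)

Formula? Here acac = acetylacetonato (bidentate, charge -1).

Ligands: 2 acetylacetonato (acac, -1), 1 hydroxo (OH, -1), 1 chloro (Cl, -1). Ligand charge sum = -4.
With Pb in oxidation state +2, the complex ion is [Pb...]^2−.
Charge balance with ammonium (+1) requires 1 complex ion per 2 ammonium.

(NH4)2[Pb(acac)2Cl(OH)]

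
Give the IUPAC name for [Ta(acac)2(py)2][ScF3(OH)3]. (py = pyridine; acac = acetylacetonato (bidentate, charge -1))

Both ions are complex: the cation is named first with the plain metal name, the anion second with the -ate form; each ion's ligands are alphabetised independently.
Scandium is always +3 in its complexes; the anion's ligand charges sum to -6, so the complex anion is 3−.
A 1:1 salt means the cation carries the equal and opposite charge, 3+.
Cation: ligand charges sum to -2; for the ion to be 3+, Ta = +5.

bis(acetylacetonato)bis(pyridine)tantalum(V) trifluorotrihydroxoscandate(III)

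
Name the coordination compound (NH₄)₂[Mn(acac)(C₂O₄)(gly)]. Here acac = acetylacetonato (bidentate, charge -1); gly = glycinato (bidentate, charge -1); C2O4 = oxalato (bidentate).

The 2 ammonium counter-ions carry a total charge of +2, so each complex ion is 2−.
Ligand charges: 1×acetylacetonato (-1 each), 1×glycinato (-1 each), 1×oxalato (-2 each); total -4. So Mn + (-4) = 2−, giving Mn = +2.
Ligands are named alphabetically: acetylacetonato before glycinato before oxalato.
The complex ion is anionic, so manganese takes the -ate form manganate(II).

ammonium (acetylacetonato)(glycinato)oxalatomanganate(II)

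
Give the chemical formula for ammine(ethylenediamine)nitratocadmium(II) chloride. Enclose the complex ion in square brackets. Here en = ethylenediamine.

[Cd(en)(NH3)(NO3)]Cl

Ligands: 1 ammine (NH3, neutral), 1 nitrato (NO3, -1), 1 ethylenediamine (en, neutral). Ligand charge sum = -1.
Charge balance with chloride (-1) requires 1 complex ion per 1 chloride.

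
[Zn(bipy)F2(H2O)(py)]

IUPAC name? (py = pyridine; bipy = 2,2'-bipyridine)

There is no counter-ion, so the complex is neutral overall.
Ligand charges: 1×pyridine (neutral), 1×aqua (neutral), 2×fluoro (-1 each), 1×2,2'-bipyridine (neutral); total -2. So Zn + (-2) = 0, giving Zn = +2.
Ligands are named alphabetically: aqua before bipyridine before fluoro before pyridine.

aqua(2,2'-bipyridine)difluoro(pyridine)zinc(II)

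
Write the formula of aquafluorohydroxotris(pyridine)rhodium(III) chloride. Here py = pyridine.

Ligands: 1 hydroxo (OH, -1), 3 pyridine (py, neutral), 1 fluoro (F, -1), 1 aqua (H2O, neutral). Ligand charge sum = -2.
With Rh in oxidation state +3, the complex ion is [Rh...]^1+.
Charge balance with chloride (-1) requires 1 complex ion per 1 chloride.

[RhF(H2O)(OH)(py)3]Cl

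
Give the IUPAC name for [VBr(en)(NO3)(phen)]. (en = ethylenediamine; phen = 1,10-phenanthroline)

bromo(ethylenediamine)nitrato(1,10-phenanthroline)vanadium(II)

There is no counter-ion, so the complex is neutral overall.
Ligand charges: 1×nitrato (-1 each), 1×ethylenediamine (neutral), 1×bromo (-1 each), 1×1,10-phenanthroline (neutral); total -2. So V + (-2) = 0, giving V = +2.
Ligands are named alphabetically: bromo before ethylenediamine before nitrato before phenanthroline.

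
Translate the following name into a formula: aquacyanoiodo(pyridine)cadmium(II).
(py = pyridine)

[Cd(CN)(H2O)I(py)]

Ligands: 1 iodo (I, -1), 1 aqua (H2O, neutral), 1 cyano (CN, -1), 1 pyridine (py, neutral). Ligand charge sum = -2.
With Cd in oxidation state +2, the complex ion is [Cd...].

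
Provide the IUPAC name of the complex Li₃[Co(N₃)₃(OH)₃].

lithium triazidotrihydroxocobaltate(III)

The 3 lithium counter-ions carry a total charge of +3, so each complex ion is 3−.
Ligand charges: 3×azido (-1 each), 3×hydroxo (-1 each); total -6. So Co + (-6) = 3−, giving Co = +3.
Ligands are named alphabetically: azido before hydroxo.
The complex ion is anionic, so cobalt takes the -ate form cobaltate(III).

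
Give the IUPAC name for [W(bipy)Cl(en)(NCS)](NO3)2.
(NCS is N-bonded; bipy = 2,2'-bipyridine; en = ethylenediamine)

(2,2'-bipyridine)chloro(ethylenediamine)isothiocyanatotungsten(IV) nitrate

The 2 nitrate counter-ions carry a total charge of -2, so each complex ion is 2+.
Ligand charges: 1×isothiocyanato (-1 each), 1×2,2'-bipyridine (neutral), 1×chloro (-1 each), 1×ethylenediamine (neutral); total -2. So W + (-2) = 2+, giving W = +4.
Ligands are named alphabetically: bipyridine before chloro before ethylenediamine before isothiocyanato.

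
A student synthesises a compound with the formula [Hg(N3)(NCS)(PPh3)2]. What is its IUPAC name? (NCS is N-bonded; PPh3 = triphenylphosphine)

There is no counter-ion, so the complex is neutral overall.
Ligand charges: 1×isothiocyanato (-1 each), 2×triphenylphosphine (neutral), 1×azido (-1 each); total -2. So Hg + (-2) = 0, giving Hg = +2.
Ligands are named alphabetically: azido before isothiocyanato before triphenylphosphine.

azidoisothiocyanatobis(triphenylphosphine)mercury(II)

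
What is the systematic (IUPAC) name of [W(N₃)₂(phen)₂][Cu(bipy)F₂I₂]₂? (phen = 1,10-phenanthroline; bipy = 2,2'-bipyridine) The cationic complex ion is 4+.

diazidobis(1,10-phenanthroline)tungsten(VI) (2,2'-bipyridine)difluorodiiodocuprate(II)

Both ions are complex: the cation is named first with the plain metal name, the anion second with the -ate form; each ion's ligands are alphabetised independently.
The complex cation is given as 4+; its ligand charges sum to -2, so W = +6.
With 2 anions per cation, each anion must be 4/2 = 2−.
Anion: ligand charges sum to -4; for the ion to be 2−, Cu = +2.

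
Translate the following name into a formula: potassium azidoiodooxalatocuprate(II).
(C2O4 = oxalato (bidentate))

Ligands: 1 iodo (I, -1), 1 oxalato (C2O4, -2), 1 azido (N3, -1). Ligand charge sum = -4.
With Cu in oxidation state +2, the complex ion is [Cu...]^2−.
Charge balance with potassium (+1) requires 1 complex ion per 2 potassium.

K2[Cu(C2O4)I(N3)]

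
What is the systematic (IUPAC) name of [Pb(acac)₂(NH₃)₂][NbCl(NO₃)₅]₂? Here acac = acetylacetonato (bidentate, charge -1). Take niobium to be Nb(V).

bis(acetylacetonato)diamminelead(IV) chloropentanitratoniobate(V)

Nb is given as +5; the anion's ligand charges sum to -6, so the complex anion is 1−.
With 2 anions per cation, the cation must be 2×1 = 2+.
Cation: ligand charges sum to -2; for the ion to be 2+, Pb = +4.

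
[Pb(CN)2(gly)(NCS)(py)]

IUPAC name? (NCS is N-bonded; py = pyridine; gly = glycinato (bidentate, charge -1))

There is no counter-ion, so the complex is neutral overall.
Ligand charges: 1×isothiocyanato (-1 each), 1×pyridine (neutral), 1×glycinato (-1 each), 2×cyano (-1 each); total -4. So Pb + (-4) = 0, giving Pb = +4.
Ligands are named alphabetically: cyano before glycinato before isothiocyanato before pyridine.

dicyano(glycinato)isothiocyanato(pyridine)lead(IV)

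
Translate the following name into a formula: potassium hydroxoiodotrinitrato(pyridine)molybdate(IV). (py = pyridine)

Ligands: 1 pyridine (py, neutral), 1 hydroxo (OH, -1), 3 nitrato (NO3, -1), 1 iodo (I, -1). Ligand charge sum = -5.
Charge balance with potassium (+1) requires 1 complex ion per 1 potassium.

K[MoI(NO3)3(OH)(py)]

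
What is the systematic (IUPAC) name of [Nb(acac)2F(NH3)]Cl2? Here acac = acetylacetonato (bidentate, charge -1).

bis(acetylacetonato)amminefluoroniobium(V) chloride

The 2 chloride counter-ions carry a total charge of -2, so each complex ion is 2+.
Ligand charges: 2×acetylacetonato (-1 each), 1×fluoro (-1 each), 1×ammine (neutral); total -3. So Nb + (-3) = 2+, giving Nb = +5.
Ligands are named alphabetically: acetylacetonato before ammine before fluoro.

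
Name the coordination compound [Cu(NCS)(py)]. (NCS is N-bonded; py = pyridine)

There is no counter-ion, so the complex is neutral overall.
Ligand charges: 1×isothiocyanato (-1 each), 1×pyridine (neutral); total -1. So Cu + (-1) = 0, giving Cu = +1.
Ligands are named alphabetically: isothiocyanato before pyridine.

isothiocyanato(pyridine)copper(I)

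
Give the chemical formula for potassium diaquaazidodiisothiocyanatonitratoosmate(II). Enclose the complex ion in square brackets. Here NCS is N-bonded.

K2[Os(H2O)2(N3)(NCS)2(NO3)]

Ligands: 1 nitrato (NO3, -1), 2 aqua (H2O, neutral), 1 azido (N3, -1), 2 isothiocyanato (NCS, -1). Ligand charge sum = -4.
With Os in oxidation state +2, the complex ion is [Os...]^2−.
Charge balance with potassium (+1) requires 1 complex ion per 2 potassium.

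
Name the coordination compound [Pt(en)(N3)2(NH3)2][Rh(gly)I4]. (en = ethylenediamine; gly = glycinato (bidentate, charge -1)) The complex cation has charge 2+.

diamminediazido(ethylenediamine)platinum(IV) (glycinato)tetraiodorhodate(III)

Both ions are complex: the cation is named first with the plain metal name, the anion second with the -ate form; each ion's ligands are alphabetised independently.
The complex cation is given as 2+; its ligand charges sum to -2, so Pt = +4.
A 1:1 salt means the anion carries the equal and opposite charge, 2−.
Anion: ligand charges sum to -5; for the ion to be 2−, Rh = +3.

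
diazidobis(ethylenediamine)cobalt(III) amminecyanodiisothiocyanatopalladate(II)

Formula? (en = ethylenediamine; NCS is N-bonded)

Cation [Co…]: ligand charges -2, Co(III) ⇒ ion charge 1+.
Anion [Pd…]: ligand charges -3, Pd(II) ⇒ ion charge 1−.
One 1+ cation balances one 1− anion.

[Co(en)2(N3)2][Pd(CN)(NCS)2(NH3)]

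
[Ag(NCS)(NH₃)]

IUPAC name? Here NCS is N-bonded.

ammineisothiocyanatosilver(I)

There is no counter-ion, so the complex is neutral overall.
Ligand charges: 1×ammine (neutral), 1×isothiocyanato (-1 each); total -1. So Ag + (-1) = 0, giving Ag = +1.
Ligands are named alphabetically: ammine before isothiocyanato.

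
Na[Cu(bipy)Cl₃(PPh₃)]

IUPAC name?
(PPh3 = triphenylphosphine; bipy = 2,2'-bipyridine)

sodium (2,2'-bipyridine)trichloro(triphenylphosphine)cuprate(II)

The 1 sodium counter-ion carries a total charge of +1, so each complex ion is 1−.
Ligand charges: 1×triphenylphosphine (neutral), 3×chloro (-1 each), 1×2,2'-bipyridine (neutral); total -3. So Cu + (-3) = 1−, giving Cu = +2.
Ligands are named alphabetically: bipyridine before chloro before triphenylphosphine.
The complex ion is anionic, so copper takes the -ate form cuprate(II).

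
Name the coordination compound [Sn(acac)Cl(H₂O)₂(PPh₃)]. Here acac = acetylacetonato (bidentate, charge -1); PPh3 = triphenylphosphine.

(acetylacetonato)diaquachloro(triphenylphosphine)tin(II)

There is no counter-ion, so the complex is neutral overall.
Ligand charges: 1×acetylacetonato (-1 each), 2×aqua (neutral), 1×triphenylphosphine (neutral), 1×chloro (-1 each); total -2. So Sn + (-2) = 0, giving Sn = +2.
Ligands are named alphabetically: acetylacetonato before aqua before chloro before triphenylphosphine.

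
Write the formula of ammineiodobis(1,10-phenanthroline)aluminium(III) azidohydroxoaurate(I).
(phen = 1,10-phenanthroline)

Cation [Al…]: ligand charges -1, Al(III) ⇒ ion charge 2+.
Anion [Au…]: ligand charges -2, Au(I) ⇒ ion charge 1−.

[AlI(NH3)(phen)2][Au(N3)(OH)]2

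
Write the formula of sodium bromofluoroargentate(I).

Ligands: 1 bromo (Br, -1), 1 fluoro (F, -1). Ligand charge sum = -2.
Charge balance with sodium (+1) requires 1 complex ion per 1 sodium.

Na[AgBrF]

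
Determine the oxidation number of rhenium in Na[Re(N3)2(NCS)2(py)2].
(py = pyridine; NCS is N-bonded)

1 sodium outside the brackets (+1 each) → the complex ion is 1−.
Ligand charges: 2×N3 = -2; 2×py neutral; 2×NCS = -2; sum -4.
Re + (-4) = 1− ⇒ Re is +3.

+3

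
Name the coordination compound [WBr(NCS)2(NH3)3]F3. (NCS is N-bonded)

The 3 fluoride counter-ions carry a total charge of -3, so each complex ion is 3+.
Ligand charges: 3×ammine (neutral), 1×bromo (-1 each), 2×isothiocyanato (-1 each); total -3. So W + (-3) = 3+, giving W = +6.
Ligands are named alphabetically: ammine before bromo before isothiocyanato.

triamminebromodiisothiocyanatotungsten(VI) fluoride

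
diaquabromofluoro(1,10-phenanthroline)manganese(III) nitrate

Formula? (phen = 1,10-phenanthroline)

[MnBrF(H2O)2(phen)]NO3

Ligands: 2 aqua (H2O, neutral), 1 fluoro (F, -1), 1 1,10-phenanthroline (phen, neutral), 1 bromo (Br, -1). Ligand charge sum = -2.
With Mn in oxidation state +3, the complex ion is [Mn...]^1+.
Charge balance with nitrate (-1) requires 1 complex ion per 1 nitrate.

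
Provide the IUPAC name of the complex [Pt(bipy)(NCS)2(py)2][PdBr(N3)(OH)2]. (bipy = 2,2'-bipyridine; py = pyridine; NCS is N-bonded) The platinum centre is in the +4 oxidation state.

(2,2'-bipyridine)diisothiocyanatobis(pyridine)platinum(IV) azidobromodihydroxopalladate(II)

Both ions are complex: the cation is named first with the plain metal name, the anion second with the -ate form; each ion's ligands are alphabetised independently.
Pt is given as +4; the cation's ligand charges sum to -2, so the complex cation is 2+.
A 1:1 salt means the anion carries the equal and opposite charge, 2−.
Anion: ligand charges sum to -4; for the ion to be 2−, Pd = +2.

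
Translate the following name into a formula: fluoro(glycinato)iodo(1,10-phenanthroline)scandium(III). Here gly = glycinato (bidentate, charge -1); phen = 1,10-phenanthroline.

Ligands: 1 glycinato (gly, -1), 1 iodo (I, -1), 1 fluoro (F, -1), 1 1,10-phenanthroline (phen, neutral). Ligand charge sum = -3.
With Sc in oxidation state +3, the complex ion is [Sc...].

[ScF(gly)I(phen)]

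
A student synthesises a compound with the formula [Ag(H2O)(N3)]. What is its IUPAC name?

There is no counter-ion, so the complex is neutral overall.
Ligand charges: 1×azido (-1 each), 1×aqua (neutral); total -1. So Ag + (-1) = 0, giving Ag = +1.
Ligands are named alphabetically: aqua before azido.

aquaazidosilver(I)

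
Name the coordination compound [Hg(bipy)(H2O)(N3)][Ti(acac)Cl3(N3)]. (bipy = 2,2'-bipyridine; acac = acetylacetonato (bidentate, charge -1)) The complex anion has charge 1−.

The complex anion is given as 1−; its ligand charges sum to -5, so Ti = +4.
A 1:1 salt means the cation carries the equal and opposite charge, 1+.
Cation: ligand charges sum to -1; for the ion to be 1+, Hg = +2.

aquaazido(2,2'-bipyridine)mercury(II) (acetylacetonato)azidotrichlorotitanate(IV)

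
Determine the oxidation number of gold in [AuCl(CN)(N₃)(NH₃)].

No counter-ion: the bracketed complex is neutral.
Ligand charges: 1×CN = -1; 1×NH3 neutral; 1×N3 = -1; 1×Cl = -1; sum -3.
Au + (-3) = 0 ⇒ Au is +3.

+3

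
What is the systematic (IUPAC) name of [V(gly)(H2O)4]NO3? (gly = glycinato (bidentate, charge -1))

The 1 nitrate counter-ion carries a total charge of -1, so each complex ion is 1+.
Ligand charges: 4×aqua (neutral), 1×glycinato (-1 each); total -1. So V + (-1) = 1+, giving V = +2.
Ligands are named alphabetically: aqua before glycinato.

tetraaqua(glycinato)vanadium(II) nitrate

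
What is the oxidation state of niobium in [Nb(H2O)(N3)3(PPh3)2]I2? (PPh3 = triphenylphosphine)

2 iodide outside the brackets (-1 each) → the complex ion is 2+.
Ligand charges: 3×N3 = -3; 1×H2O neutral; 2×PPh3 neutral; sum -3.
Nb + (-3) = 2+ ⇒ Nb is +5.

+5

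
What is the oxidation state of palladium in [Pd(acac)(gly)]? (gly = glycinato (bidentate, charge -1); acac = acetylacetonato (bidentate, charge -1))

+2

No counter-ion: the bracketed complex is neutral.
Ligand charges: 1×gly = -1; 1×acac = -1; sum -2.
Pd + (-2) = 0 ⇒ Pd is +2.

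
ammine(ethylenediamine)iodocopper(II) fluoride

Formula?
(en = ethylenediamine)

[Cu(en)I(NH3)]F

Ligands: 1 ammine (NH3, neutral), 1 iodo (I, -1), 1 ethylenediamine (en, neutral). Ligand charge sum = -1.
Charge balance with fluoride (-1) requires 1 complex ion per 1 fluoride.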